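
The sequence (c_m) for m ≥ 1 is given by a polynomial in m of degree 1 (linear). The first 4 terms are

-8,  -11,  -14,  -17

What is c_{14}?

-47

1st diffs: -3, -3, -3 (constant).
So c_m = -3m - 5.
Evaluating at m = 14 gives c_{14} = -47.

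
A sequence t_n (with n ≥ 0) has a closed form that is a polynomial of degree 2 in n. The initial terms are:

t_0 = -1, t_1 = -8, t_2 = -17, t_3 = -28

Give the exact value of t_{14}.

1st diffs: -7, -9, -11.
2nd diffs: -2, -2 (constant).
Newton forward-difference form: t_n = -1 + (-7)·C(n,1) + (-2)·C(n,2).
At n = 14: n = 14, so t_{14} = -1 - 98 - 182 = -281.

-281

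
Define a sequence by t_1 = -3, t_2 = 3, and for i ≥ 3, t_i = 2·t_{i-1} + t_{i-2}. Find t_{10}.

Compute successive terms:
t_3 = 3, t_4 = 9, t_5 = 21, t_6 = 51, t_7 = 123, t_8 = 297, t_9 = 717, t_{10} = 1731.

1731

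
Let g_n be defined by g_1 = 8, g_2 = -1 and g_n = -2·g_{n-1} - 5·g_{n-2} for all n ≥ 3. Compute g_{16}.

390861

Compute successive terms:
g_3 = -38;  g_4 = 81;  g_5 = 28;  …;  g_{13} = 57988;  g_{14} = 189019;  g_{15} = -667978;  g_{16} = 390861.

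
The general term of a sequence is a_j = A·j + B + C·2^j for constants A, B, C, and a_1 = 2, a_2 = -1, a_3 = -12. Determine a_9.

-1998

Write the equations: A + B + 2C = 2; 2A + B + 4C = -1; 3A + B + 8C = -12.
Subtracting the first from the second: A + 2C = -3.
Subtracting the second from the third: A + 4C = -11.
Solving: C = -4, A = 5, then B = 5.
So a_j = 5·j + 5 + (-4)·2^j; at j=9 this is -1998.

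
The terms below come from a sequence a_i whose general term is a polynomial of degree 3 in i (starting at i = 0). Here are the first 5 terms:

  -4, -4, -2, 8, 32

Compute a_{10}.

1st diffs: 0, 2, 10, 24.
2nd diffs: 2, 8, 14.
3rd diffs: 6, 6 (constant).
Newton forward-difference form: a_i = -4 + 2·C(i,2) + 6·C(i,3).
At i = 10: i = 10, so a_{10} = -4 + 90 + 720 = 806.

806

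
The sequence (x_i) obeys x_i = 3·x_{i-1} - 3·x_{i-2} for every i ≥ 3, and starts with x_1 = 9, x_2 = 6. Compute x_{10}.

1215

Applying the relation repeatedly:
x_3 = -9  x_4 = -45  x_5 = -108  x_6 = -189  x_7 = -243  x_8 = -162  x_9 = 243  x_{10} = 1215.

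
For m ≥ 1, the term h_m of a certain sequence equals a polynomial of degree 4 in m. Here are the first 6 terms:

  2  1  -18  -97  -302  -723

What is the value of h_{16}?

-53773

1st diffs: -1, -19, -79, -205, -421.
2nd diffs: -18, -60, -126, -216.
3rd diffs: -42, -66, -90.
4th diffs: -24, -24 (constant).
Newton forward-difference form: h_m = 2 + (-1)·C(m-1,1) + (-18)·C(m-1,2) + (-42)·C(m-1,3) + (-24)·C(m-1,4).
At m = 16: m-1 = 15, so h_{16} = 2 - 15 - 1890 - 19110 - 32760 = -53773.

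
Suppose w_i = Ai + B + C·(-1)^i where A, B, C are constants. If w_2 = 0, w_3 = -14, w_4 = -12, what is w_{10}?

-48

The three given values yield: 2A + B + C = 0; 3A + B - C = -14; 4A + B + C = -12.
Subtracting the first from the second: A - 2C = -14.
Subtracting the second from the third: A + 2C = 2.
Solving: C = 4, A = -6, then B = 8.
Therefore w_{10} = -60 + 8 + 4·1 = -48.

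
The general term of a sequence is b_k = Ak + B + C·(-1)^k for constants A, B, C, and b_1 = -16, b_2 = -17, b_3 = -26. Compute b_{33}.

At k = 1, 2, 3: A + B - C = -16; 2A + B + C = -17; 3A + B - C = -26.
Subtracting the first from the second: A + 2C = -1.
Subtracting the second from the third: A - 2C = -9.
Solving: C = 2, A = -5, then B = -9.
So b_k = -5·k + (-9) + 2·(-1)^k; at k=33 this is -176.

-176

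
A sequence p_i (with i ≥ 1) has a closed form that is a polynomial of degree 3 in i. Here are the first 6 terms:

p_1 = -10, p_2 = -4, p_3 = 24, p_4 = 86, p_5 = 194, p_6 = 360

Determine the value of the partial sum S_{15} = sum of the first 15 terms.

1st diffs: 6, 28, 62, 108, 166.
2nd diffs: 22, 34, 46, 58.
3rd diffs: 12, 12, 12 (constant).
Newton forward-difference form: p_i = -10 + 6·C(i-1,1) + 22·C(i-1,2) + 12·C(i-1,3).
Continuing: …, 596, 914, 1326, 1844, …, p_{15} = 6444.
Summing i = 1..15 (15 terms) gives 26870.

26870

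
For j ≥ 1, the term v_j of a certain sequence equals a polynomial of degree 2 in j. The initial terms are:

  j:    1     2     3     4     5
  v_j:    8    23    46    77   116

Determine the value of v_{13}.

716

1st diffs: 15, 23, 31, 39.
2nd diffs: 8, 8, 8 (constant).
Newton forward-difference form: v_j = 8 + 15·C(j-1,1) + 8·C(j-1,2).
At j = 13: j-1 = 12, so v_{13} = 8 + 180 + 528 = 716.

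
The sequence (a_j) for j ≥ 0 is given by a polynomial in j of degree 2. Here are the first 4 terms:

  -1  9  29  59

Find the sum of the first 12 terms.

1st diffs: 10, 20, 30.
2nd diffs: 10, 10 (constant).
Newton forward-difference form: a_j = -1 + 10·C(j,1) + 10·C(j,2).
Continuing: …, 99, 149, 209, 279, …, a_{11} = 659.
Summing j = 0..11 (12 terms) gives 2848.

2848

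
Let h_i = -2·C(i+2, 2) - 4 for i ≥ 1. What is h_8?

C(10, 2) = 45, so h_8 = -94.

-94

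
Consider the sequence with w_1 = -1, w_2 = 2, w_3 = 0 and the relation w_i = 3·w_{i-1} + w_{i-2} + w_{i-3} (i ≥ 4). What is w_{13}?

81073

w_4 = 1; w_5 = 5; w_6 = 16; w_7 = 54; w_8 = 183; w_9 = 619; w_{10} = 2094; w_{11} = 7084; w_{12} = 23965; w_{13} = 81073.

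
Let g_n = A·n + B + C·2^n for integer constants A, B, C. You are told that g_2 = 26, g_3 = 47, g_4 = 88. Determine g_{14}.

81938

Write the equations: 2A + B + 4C = 26; 3A + B + 8C = 47; 4A + B + 16C = 88.
Subtracting the first from the second: A + 4C = 21.
Subtracting the second from the third: A + 8C = 41.
Solving: C = 5, A = 1, then B = 4.
So g_n = 1·n + 4 + 5·2^n; at n=14 this is 81938.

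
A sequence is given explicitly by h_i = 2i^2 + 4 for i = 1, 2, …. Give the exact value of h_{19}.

h_{19} = 2·19^2 + 4 = 726.

726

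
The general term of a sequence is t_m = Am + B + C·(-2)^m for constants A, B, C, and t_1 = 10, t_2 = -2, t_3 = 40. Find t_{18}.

-786326

Plug in m = 1, 2, 3: A + B - 2C = 10; 2A + B + 4C = -2; 3A + B - 8C = 40.
Subtracting the first from the second: A + 6C = -12.
Subtracting the second from the third: A - 12C = 42.
Solving: C = -3, A = 6, then B = -2.
So t_m = 6·m + (-2) + (-3)·(-2)^m; at m=18 this is -786326.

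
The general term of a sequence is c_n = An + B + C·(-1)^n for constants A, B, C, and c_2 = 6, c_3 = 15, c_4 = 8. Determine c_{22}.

26

At n = 2, 3, 4: 2A + B + C = 6; 3A + B - C = 15; 4A + B + C = 8.
Subtracting the first from the second: A - 2C = 9.
Subtracting the second from the third: A + 2C = -7.
Solving: C = -4, A = 1, then B = 8.
Therefore c_{22} = 22 + 8 + (-4)·1 = 26.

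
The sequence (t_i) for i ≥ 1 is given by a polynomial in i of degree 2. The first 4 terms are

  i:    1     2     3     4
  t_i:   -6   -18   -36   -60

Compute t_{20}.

1st diffs: -12, -18, -24.
2nd diffs: -6, -6 (constant).
Newton forward-difference form: t_i = -6 + (-12)·C(i-1,1) + (-6)·C(i-1,2).
At i = 20: i-1 = 19, so t_{20} = -6 - 228 - 1026 = -1260.

-1260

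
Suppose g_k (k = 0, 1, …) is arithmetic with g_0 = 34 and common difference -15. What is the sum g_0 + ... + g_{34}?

g_k = 34 + (k - 0)·(-15).
g_{34} = -476; S = 35·(34 + (-476))/2 = -7735.

-7735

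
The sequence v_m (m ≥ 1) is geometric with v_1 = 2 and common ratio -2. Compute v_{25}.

v_m = 2·(-2)^(m-1).
v_{25} = 2·(-2)^24 = 33554432.

33554432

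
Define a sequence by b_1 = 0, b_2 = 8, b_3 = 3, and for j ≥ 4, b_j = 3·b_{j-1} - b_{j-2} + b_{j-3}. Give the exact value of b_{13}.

Iterate the recurrence:
b_4 = 1;  b_5 = 8;  b_6 = 26;  b_7 = 71;  b_8 = 195;  b_9 = 540;  b_{10} = 1496;  b_{11} = 4143;  b_{12} = 11473;  b_{13} = 31772.

31772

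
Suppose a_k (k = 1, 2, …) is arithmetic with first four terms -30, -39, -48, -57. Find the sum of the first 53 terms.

-13992

Common difference d = -9.
a_k = -30 + (k - 1)·(-9).
a_{53} = -498; S = 53·(-30 + (-498))/2 = -13992.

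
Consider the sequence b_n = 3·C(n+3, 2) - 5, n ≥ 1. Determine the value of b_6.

103

C(9, 2) = 36, so b_6 = 103.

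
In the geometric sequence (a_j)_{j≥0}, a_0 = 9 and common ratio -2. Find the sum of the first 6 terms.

a_j = 9·(-2)^(j-0).
S = 9·((-2)^6 - 1)/(-2 - 1) = 9·(64 - 1)/(-3) = -189.

-189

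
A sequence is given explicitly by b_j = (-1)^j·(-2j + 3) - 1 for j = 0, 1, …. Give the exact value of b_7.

10

(-1)^7 = -1; -2j + 3 at j=7 is -11; so b_7 = 10.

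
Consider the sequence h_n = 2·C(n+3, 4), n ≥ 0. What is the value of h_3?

30

C(6, 4) = 15, so h_3 = 30.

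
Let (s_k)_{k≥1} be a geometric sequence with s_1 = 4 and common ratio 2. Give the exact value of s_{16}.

s_k = 4·2^(k-1).
s_{16} = 4·2^15 = 131072.

131072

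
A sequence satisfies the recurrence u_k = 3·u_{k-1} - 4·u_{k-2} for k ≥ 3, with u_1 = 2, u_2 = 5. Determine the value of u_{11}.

Step forward from the initial values:
u_3 = 7  u_4 = 1  u_5 = -25  u_6 = -79  u_7 = -137  u_8 = -95  u_9 = 263  u_{10} = 1169  u_{11} = 2455.

2455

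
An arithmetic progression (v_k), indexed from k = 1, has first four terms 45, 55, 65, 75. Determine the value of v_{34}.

Common difference d = 10.
v_k = 45 + (k - 1)·10.
v_{34} = 45 + 33·10 = 375.

375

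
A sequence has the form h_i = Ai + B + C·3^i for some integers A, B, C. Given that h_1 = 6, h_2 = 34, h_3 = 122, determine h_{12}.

2657174

At i = 1, 2, 3: A + B + 3C = 6; 2A + B + 9C = 34; 3A + B + 27C = 122.
Subtracting the first from the second: A + 6C = 28.
Subtracting the second from the third: A + 18C = 88.
Solving: C = 5, A = -2, then B = -7.
Hence h_{12} = -2·12 + (-7) + 5·531441 = 2657174.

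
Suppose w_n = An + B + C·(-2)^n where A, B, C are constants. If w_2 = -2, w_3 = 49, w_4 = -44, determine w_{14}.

-65486

Plug in n = 2, 3, 4: 2A + B + 4C = -2; 3A + B - 8C = 49; 4A + B + 16C = -44.
Subtracting the first from the second: A - 12C = 51.
Subtracting the second from the third: A + 24C = -93.
Solving: C = -4, A = 3, then B = 8.
Therefore w_{14} = 42 + 8 + (-4)·16384 = -65486.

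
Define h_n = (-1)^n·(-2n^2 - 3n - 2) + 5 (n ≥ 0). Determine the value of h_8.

(-1)^8 = 1; -2n^2 - 3n - 2 at n=8 is -154; so h_8 = -149.

-149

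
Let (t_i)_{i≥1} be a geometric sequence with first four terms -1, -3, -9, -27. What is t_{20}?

-1162261467

Common ratio r = 3.
t_i = (-1)·3^(i-1).
t_{20} = (-1)·3^19 = -1162261467.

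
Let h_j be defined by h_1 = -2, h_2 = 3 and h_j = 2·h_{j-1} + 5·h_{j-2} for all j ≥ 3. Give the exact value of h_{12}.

Iterate the recurrence:
h_3 = -4, h_4 = 7, h_5 = -6, h_6 = 23, h_7 = 16, h_8 = 147, h_9 = 374, h_{10} = 1483, h_{11} = 4836, h_{12} = 17087.

17087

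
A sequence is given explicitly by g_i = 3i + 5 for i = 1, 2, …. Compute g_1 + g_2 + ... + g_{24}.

1020

Over i = 1..24: Σi = 300.
Total = (3)·300 + (5)·24 = 1020.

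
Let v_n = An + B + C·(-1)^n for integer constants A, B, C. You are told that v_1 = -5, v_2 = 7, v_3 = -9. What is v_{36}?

The three given values yield: A + B - C = -5; 2A + B + C = 7; 3A + B - C = -9.
Subtracting the first from the second: A + 2C = 12.
Subtracting the second from the third: A - 2C = -16.
Solving: C = 7, A = -2, then B = 4.
Hence v_{36} = -2·36 + 4 + 7·1 = -61.

-61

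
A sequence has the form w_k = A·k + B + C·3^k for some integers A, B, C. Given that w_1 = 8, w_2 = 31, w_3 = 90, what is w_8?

Plug in k = 1, 2, 3: A + B + 3C = 8; 2A + B + 9C = 31; 3A + B + 27C = 90.
Subtracting the first from the second: A + 6C = 23.
Subtracting the second from the third: A + 18C = 59.
Solving: C = 3, A = 5, then B = -6.
So w_k = 5·k + (-6) + 3·3^k; at k=8 this is 19717.

19717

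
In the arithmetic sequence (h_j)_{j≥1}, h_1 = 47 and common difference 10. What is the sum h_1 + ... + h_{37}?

8399

h_j = 47 + (j - 1)·10.
h_{37} = 407; S = 37·(47 + 407)/2 = 8399.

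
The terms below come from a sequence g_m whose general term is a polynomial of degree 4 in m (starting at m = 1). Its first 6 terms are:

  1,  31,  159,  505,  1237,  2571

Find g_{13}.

56989

1st diffs: 30, 128, 346, 732, 1334.
2nd diffs: 98, 218, 386, 602.
3rd diffs: 120, 168, 216.
4th diffs: 48, 48 (constant).
So g_m = 2m^4 - m^2 + 3m - 3.
Evaluating at m = 13 gives g_{13} = 56989.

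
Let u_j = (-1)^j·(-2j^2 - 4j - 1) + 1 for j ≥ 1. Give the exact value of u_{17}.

648

(-1)^17 = -1; -2j^2 - 4j - 1 at j=17 is -647; so u_{17} = 648.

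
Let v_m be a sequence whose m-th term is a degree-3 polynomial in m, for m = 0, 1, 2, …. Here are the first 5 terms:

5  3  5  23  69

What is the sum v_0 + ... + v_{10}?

4565

1st diffs: -2, 2, 18, 46.
2nd diffs: 4, 16, 28.
3rd diffs: 12, 12 (constant).
Newton forward-difference form: v_m = 5 + (-2)·C(m,1) + 4·C(m,2) + 12·C(m,3).
Continuing: …, 155, 293, 495, 773, …, v_{10} = 1605.
Summing m = 0..10 (11 terms) gives 4565.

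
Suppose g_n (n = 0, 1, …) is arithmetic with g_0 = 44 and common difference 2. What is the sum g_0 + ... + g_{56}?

5700

g_n = 44 + (n - 0)·2.
g_{56} = 156; S = 57·(44 + 156)/2 = 5700.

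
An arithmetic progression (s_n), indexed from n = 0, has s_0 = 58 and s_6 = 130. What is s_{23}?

Common difference d = (130 - 58) / (6 - 0) = 12.
s_n = 58 + (n - 0)·12.
s_{23} = 58 + 23·12 = 334.

334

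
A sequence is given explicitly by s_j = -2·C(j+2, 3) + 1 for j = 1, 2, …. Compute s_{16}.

-1631

C(18, 3) = 816, so s_{16} = -1631.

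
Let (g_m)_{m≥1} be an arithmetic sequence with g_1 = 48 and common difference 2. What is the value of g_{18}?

82

g_m = 48 + (m - 1)·2.
g_{18} = 48 + 17·2 = 82.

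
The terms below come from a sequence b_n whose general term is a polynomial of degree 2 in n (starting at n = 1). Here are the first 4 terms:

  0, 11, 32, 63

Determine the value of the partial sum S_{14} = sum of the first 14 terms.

4641

1st diffs: 11, 21, 31.
2nd diffs: 10, 10 (constant).
Newton forward-difference form: b_n = 11·C(n-1,1) + 10·C(n-1,2).
Continuing: …, 104, 155, 216, 287, …, b_{14} = 923.
Summing n = 1..14 (14 terms) gives 4641.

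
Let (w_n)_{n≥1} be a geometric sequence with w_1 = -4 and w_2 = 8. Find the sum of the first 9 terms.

-684

Common ratio r = -2.
w_n = (-4)·(-2)^(n-1).
S = (-4)·((-2)^9 - 1)/(-2 - 1) = (-4)·(-512 - 1)/(-3) = -684.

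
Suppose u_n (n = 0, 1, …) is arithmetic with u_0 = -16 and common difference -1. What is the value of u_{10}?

u_n = -16 + (n - 0)·(-1).
u_{10} = -16 + 10·(-1) = -26.

-26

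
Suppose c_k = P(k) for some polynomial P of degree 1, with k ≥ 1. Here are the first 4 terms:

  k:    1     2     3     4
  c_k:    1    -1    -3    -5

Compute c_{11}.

-19

1st diffs: -2, -2, -2 (constant).
So c_k = -2k + 3.
Evaluating at k = 11 gives c_{11} = -19.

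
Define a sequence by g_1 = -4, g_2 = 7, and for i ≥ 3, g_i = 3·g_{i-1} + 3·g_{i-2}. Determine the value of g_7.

2484

g_3 = 9, g_4 = 48, g_5 = 171, g_6 = 657, g_7 = 2484.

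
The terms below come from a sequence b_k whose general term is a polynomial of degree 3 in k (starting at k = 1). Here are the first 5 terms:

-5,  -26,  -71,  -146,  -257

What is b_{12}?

-2546

1st diffs: -21, -45, -75, -111.
2nd diffs: -24, -30, -36.
3rd diffs: -6, -6 (constant).
Newton forward-difference form: b_k = -5 + (-21)·C(k-1,1) + (-24)·C(k-1,2) + (-6)·C(k-1,3).
At k = 12: k-1 = 11, so b_{12} = -5 - 231 - 1320 - 990 = -2546.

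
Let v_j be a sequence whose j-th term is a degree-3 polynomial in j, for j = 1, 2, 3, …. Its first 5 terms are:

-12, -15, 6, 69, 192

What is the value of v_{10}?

1st diffs: -3, 21, 63, 123.
2nd diffs: 24, 42, 60.
3rd diffs: 18, 18 (constant).
Newton forward-difference form: v_j = -12 + (-3)·C(j-1,1) + 24·C(j-1,2) + 18·C(j-1,3).
At j = 10: j-1 = 9, so v_{10} = -12 - 27 + 864 + 1512 = 2337.

2337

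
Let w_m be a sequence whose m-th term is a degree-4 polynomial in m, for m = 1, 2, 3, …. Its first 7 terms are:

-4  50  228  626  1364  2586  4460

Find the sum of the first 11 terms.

1st diffs: 54, 178, 398, 738, 1222, 1874.
2nd diffs: 124, 220, 340, 484, 652.
3rd diffs: 96, 120, 144, 168.
4th diffs: 24, 24, 24 (constant).
Newton forward-difference form: w_m = -4 + 54·C(m-1,1) + 124·C(m-1,2) + 96·C(m-1,3) + 24·C(m-1,4).
Continuing: 7178, 10956, 16034, 22676.
Summing m = 1..11 (11 terms) gives 66154.

66154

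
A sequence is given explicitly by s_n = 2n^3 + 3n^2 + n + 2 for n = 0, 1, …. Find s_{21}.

19868

s_{21} = 2·21^3 + 3·21^2 + 1·21 + 2 = 19868.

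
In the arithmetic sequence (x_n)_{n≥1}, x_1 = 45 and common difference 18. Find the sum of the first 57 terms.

x_n = 45 + (n - 1)·18.
x_{57} = 1053; S = 57·(45 + 1053)/2 = 31293.

31293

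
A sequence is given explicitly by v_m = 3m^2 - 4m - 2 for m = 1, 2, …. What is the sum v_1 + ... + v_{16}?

Over m = 1..16: Σm = 136, Σm² = 1496.
Total = (3)·1496 + (-4)·136 + (-2)·16 = 3912.

3912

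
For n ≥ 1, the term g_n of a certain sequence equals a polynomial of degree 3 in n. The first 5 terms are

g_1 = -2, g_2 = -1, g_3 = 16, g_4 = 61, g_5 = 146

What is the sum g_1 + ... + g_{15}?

1st diffs: 1, 17, 45, 85.
2nd diffs: 16, 28, 40.
3rd diffs: 12, 12 (constant).
Newton forward-difference form: g_n = -2 + 1·C(n-1,1) + 16·C(n-1,2) + 12·C(n-1,3).
Continuing: …, 283, 484, 761, 1126, …, g_{15} = 5836.
Summing n = 1..15 (15 terms) gives 23735.

23735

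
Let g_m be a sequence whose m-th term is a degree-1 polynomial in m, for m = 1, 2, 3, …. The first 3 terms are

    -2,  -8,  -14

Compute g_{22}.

-128

1st diffs: -6, -6 (constant).
So g_m = -6m + 4.
Evaluating at m = 22 gives g_{22} = -128.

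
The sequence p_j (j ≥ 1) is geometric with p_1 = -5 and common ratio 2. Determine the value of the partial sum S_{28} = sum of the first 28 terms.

p_j = (-5)·2^(j-1).
S = (-5)·(2^28 - 1)/(2 - 1) = (-5)·(268435456 - 1)/(1) = -1342177275.

-1342177275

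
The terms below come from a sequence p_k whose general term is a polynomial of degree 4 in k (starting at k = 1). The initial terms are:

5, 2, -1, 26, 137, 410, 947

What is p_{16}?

1st diffs: -3, -3, 27, 111, 273, 537.
2nd diffs: 0, 30, 84, 162, 264.
3rd diffs: 30, 54, 78, 102.
4th diffs: 24, 24, 24 (constant).
So p_k = k^4 - 5k^3 + 5k^2 + 2k + 2.
Evaluating at k = 16 gives p_{16} = 46370.

46370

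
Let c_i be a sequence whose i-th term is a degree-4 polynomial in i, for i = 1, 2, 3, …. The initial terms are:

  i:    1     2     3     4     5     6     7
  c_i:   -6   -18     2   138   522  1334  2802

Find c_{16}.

1st diffs: -12, 20, 136, 384, 812, 1468.
2nd diffs: 32, 116, 248, 428, 656.
3rd diffs: 84, 132, 180, 228.
4th diffs: 48, 48, 48 (constant).
So c_i = 2i^4 - 6i^3 + 2i^2 - 6i + 2.
Evaluating at i = 16 gives c_{16} = 106914.

106914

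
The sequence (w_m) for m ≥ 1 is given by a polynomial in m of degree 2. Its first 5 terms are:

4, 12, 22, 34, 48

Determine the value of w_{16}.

1st diffs: 8, 10, 12, 14.
2nd diffs: 2, 2, 2 (constant).
Newton forward-difference form: w_m = 4 + 8·C(m-1,1) + 2·C(m-1,2).
At m = 16: m-1 = 15, so w_{16} = 4 + 120 + 210 = 334.

334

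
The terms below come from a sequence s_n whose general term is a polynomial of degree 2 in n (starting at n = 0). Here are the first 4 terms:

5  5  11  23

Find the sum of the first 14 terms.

2254

1st diffs: 0, 6, 12.
2nd diffs: 6, 6 (constant).
Newton forward-difference form: s_n = 5 + 6·C(n,2).
Continuing: …, 41, 65, 95, 131, …, s_{13} = 473.
Summing n = 0..13 (14 terms) gives 2254.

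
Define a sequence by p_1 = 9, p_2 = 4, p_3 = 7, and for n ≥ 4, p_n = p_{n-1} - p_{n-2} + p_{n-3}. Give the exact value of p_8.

Step forward from the initial values:
p_4 = 12; p_5 = 9; p_6 = 4; p_7 = 7; p_8 = 12.

12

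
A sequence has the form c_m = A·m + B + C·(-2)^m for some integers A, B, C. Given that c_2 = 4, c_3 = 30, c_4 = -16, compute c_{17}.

The three given values yield: 2A + B + 4C = 4; 3A + B - 8C = 30; 4A + B + 16C = -16.
Subtracting the first from the second: A - 12C = 26.
Subtracting the second from the third: A + 24C = -46.
Solving: C = -2, A = 2, then B = 8.
Hence c_{17} = 2·17 + 8 + (-2)·(-131072) = 262186.

262186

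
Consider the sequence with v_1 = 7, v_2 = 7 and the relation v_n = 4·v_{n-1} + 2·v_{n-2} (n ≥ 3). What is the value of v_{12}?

28029792

v_3 = 42, v_4 = 182, v_5 = 812, v_6 = 3612, v_7 = 16072, v_8 = 71512, v_9 = 318192, v_{10} = 1415792, v_{11} = 6299552, v_{12} = 28029792.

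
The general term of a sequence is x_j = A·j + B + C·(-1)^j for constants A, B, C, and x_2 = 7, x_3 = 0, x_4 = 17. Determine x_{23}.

The three given values yield: 2A + B + C = 7; 3A + B - C = 0; 4A + B + C = 17.
Subtracting the first from the second: A - 2C = -7.
Subtracting the second from the third: A + 2C = 17.
Solving: C = 6, A = 5, then B = -9.
So x_j = 5·j + (-9) + 6·(-1)^j; at j=23 this is 100.

100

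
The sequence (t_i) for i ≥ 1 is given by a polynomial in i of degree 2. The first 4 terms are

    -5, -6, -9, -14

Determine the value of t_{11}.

-105

1st diffs: -1, -3, -5.
2nd diffs: -2, -2 (constant).
Newton forward-difference form: t_i = -5 + (-1)·C(i-1,1) + (-2)·C(i-1,2).
At i = 11: i-1 = 10, so t_{11} = -5 - 10 - 90 = -105.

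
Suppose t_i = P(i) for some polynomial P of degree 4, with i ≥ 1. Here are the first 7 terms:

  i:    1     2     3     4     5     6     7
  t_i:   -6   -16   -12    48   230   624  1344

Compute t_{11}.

1st diffs: -10, 4, 60, 182, 394, 720.
2nd diffs: 14, 56, 122, 212, 326.
3rd diffs: 42, 66, 90, 114.
4th diffs: 24, 24, 24 (constant).
Newton forward-difference form: t_i = -6 + (-10)·C(i-1,1) + 14·C(i-1,2) + 42·C(i-1,3) + 24·C(i-1,4).
At i = 11: i-1 = 10, so t_{11} = -6 - 100 + 630 + 5040 + 5040 = 10604.

10604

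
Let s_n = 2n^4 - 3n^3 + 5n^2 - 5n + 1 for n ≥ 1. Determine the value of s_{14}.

69511

s_{14} = 2·14^4 - 3·14^3 + 5·14^2 - 5·14 + 1 = 69511.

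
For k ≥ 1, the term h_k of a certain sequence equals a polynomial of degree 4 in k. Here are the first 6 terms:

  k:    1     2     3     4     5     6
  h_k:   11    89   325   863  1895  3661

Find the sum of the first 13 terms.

1st diffs: 78, 236, 538, 1032, 1766.
2nd diffs: 158, 302, 494, 734.
3rd diffs: 144, 192, 240.
4th diffs: 48, 48 (constant).
Newton forward-difference form: h_k = 11 + 78·C(k-1,1) + 158·C(k-1,2) + 144·C(k-1,3) + 48·C(k-1,4).
Continuing: …, 6449, 10595, 16483, 24545, …, h_{13} = 66815.
Summing k = 1..13 (13 terms) gives 216151.

216151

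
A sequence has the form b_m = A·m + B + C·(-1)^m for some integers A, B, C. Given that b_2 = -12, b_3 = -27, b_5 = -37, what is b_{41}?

-217

Plug in m = 2, 3, 5: 2A + B + C = -12; 3A + B - C = -27; 5A + B - C = -37.
Subtracting the first from the second: A - 2C = -15.
Subtracting the second from the third: 2A = -10.
Solving: C = 5, A = -5, then B = -7.
Hence b_{41} = -5·41 + (-7) + 5·(-1) = -217.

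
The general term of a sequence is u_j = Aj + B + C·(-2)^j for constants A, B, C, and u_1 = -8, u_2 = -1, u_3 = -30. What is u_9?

At j = 1, 2, 3: A + B - 2C = -8; 2A + B + 4C = -1; 3A + B - 8C = -30.
Subtracting the first from the second: A + 6C = 7.
Subtracting the second from the third: A - 12C = -29.
Solving: C = 2, A = -5, then B = 1.
So u_j = -5·j + 1 + 2·(-2)^j; at j=9 this is -1068.

-1068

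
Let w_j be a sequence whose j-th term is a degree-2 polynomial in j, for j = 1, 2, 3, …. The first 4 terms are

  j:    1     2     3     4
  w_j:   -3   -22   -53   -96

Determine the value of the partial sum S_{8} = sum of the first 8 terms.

-1228

1st diffs: -19, -31, -43.
2nd diffs: -12, -12 (constant).
Newton forward-difference form: w_j = -3 + (-19)·C(j-1,1) + (-12)·C(j-1,2).
Continuing: -151, -218, -297, -388.
Summing j = 1..8 (8 terms) gives -1228.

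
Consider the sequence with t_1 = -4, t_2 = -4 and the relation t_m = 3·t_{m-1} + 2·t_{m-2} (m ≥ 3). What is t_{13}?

Applying the relation repeatedly:
t_3 = -20  t_4 = -68  t_5 = -244  …  t_{10} = -139684  t_{11} = -497492  t_{12} = -1771844  t_{13} = -6310516.

-6310516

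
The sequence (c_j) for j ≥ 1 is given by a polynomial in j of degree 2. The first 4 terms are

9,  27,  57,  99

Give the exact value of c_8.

1st diffs: 18, 30, 42.
2nd diffs: 12, 12 (constant).
So c_j = 6j^2 + 3.
Evaluating at j = 8 gives c_8 = 387.

387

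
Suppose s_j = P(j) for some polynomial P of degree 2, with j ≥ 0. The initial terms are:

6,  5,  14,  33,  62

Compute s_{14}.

902

1st diffs: -1, 9, 19, 29.
2nd diffs: 10, 10, 10 (constant).
Newton forward-difference form: s_j = 6 + (-1)·C(j,1) + 10·C(j,2).
At j = 14: j = 14, so s_{14} = 6 - 14 + 910 = 902.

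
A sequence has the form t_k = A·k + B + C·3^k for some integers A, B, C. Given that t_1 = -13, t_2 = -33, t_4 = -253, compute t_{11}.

The three given values yield: A + B + 3C = -13; 2A + B + 9C = -33; 4A + B + 81C = -253.
Subtracting the first from the second: A + 6C = -20.
Subtracting the second from the third: 2A + 72C = -220.
Solving: C = -3, A = -2, then B = -2.
So t_k = -2·k + (-2) + (-3)·3^k; at k=11 this is -531465.

-531465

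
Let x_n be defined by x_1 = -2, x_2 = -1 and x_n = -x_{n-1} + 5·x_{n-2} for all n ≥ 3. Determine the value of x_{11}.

-16669

x_3 = -9, x_4 = 4, x_5 = -49, x_6 = 69, x_7 = -314, x_8 = 659, x_9 = -2229, x_{10} = 5524, x_{11} = -16669.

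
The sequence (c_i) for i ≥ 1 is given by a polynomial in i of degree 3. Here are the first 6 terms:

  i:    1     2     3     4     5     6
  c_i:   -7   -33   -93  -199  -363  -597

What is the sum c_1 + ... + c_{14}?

-26852

1st diffs: -26, -60, -106, -164, -234.
2nd diffs: -34, -46, -58, -70.
3rd diffs: -12, -12, -12 (constant).
Newton forward-difference form: c_i = -7 + (-26)·C(i-1,1) + (-34)·C(i-1,2) + (-12)·C(i-1,3).
Continuing: …, -913, -1323, -1839, -2473, …, c_{14} = -6429.
Summing i = 1..14 (14 terms) gives -26852.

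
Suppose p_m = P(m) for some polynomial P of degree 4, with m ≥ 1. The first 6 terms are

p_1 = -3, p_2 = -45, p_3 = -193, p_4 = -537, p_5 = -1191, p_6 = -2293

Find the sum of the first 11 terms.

-60621

1st diffs: -42, -148, -344, -654, -1102.
2nd diffs: -106, -196, -310, -448.
3rd diffs: -90, -114, -138.
4th diffs: -24, -24 (constant).
Newton forward-difference form: p_m = -3 + (-42)·C(m-1,1) + (-106)·C(m-1,2) + (-90)·C(m-1,3) + (-24)·C(m-1,4).
Continuing: …, -4005, -6513, -10027, -14781, …, p_{11} = -21033.
Summing m = 1..11 (11 terms) gives -60621.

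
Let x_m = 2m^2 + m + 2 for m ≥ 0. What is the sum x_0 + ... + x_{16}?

3162

Over m = 0..16: Σm = 136, Σm² = 1496.
Total = (2)·1496 + (1)·136 + (2)·17 = 3162.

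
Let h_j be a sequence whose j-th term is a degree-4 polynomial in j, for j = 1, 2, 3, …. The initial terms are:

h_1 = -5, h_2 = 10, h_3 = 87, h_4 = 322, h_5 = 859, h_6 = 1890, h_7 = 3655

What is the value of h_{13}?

1st diffs: 15, 77, 235, 537, 1031, 1765.
2nd diffs: 62, 158, 302, 494, 734.
3rd diffs: 96, 144, 192, 240.
4th diffs: 48, 48, 48 (constant).
Newton forward-difference form: h_j = -5 + 15·C(j-1,1) + 62·C(j-1,2) + 96·C(j-1,3) + 48·C(j-1,4).
At j = 13: j-1 = 12, so h_{13} = -5 + 180 + 4092 + 21120 + 23760 = 49147.

49147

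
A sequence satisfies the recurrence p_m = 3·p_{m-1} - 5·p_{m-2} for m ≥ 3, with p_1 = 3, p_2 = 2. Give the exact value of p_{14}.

p_3 = -9  p_4 = -37  p_5 = -66  …  p_{11} = -8634  p_{12} = -22837  p_{13} = -25341  p_{14} = 38162.

38162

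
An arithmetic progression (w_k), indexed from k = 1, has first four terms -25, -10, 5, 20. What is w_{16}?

200

Common difference d = 15.
w_k = -25 + (k - 1)·15.
w_{16} = -25 + 15·15 = 200.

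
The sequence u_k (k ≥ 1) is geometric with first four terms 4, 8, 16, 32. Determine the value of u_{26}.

Common ratio r = 2.
u_k = 4·2^(k-1).
u_{26} = 4·2^25 = 134217728.

134217728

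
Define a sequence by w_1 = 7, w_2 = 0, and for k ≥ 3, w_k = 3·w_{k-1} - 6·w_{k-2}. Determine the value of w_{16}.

-1194102

Iterate the recurrence:
w_3 = -42; w_4 = -126; w_5 = -126; …; w_{13} = 234738; w_{14} = 1010394; w_{15} = 1622754; w_{16} = -1194102.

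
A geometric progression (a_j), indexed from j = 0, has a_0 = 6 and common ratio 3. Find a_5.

a_j = 6·3^(j-0).
a_5 = 6·3^5 = 1458.

1458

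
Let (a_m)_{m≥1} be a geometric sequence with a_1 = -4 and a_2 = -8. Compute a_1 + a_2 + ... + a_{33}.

Common ratio r = 2.
a_m = (-4)·2^(m-1).
S = (-4)·(2^33 - 1)/(2 - 1) = (-4)·(8589934592 - 1)/(1) = -34359738364.

-34359738364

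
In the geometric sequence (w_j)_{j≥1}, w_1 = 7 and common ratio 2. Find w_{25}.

117440512

w_j = 7·2^(j-1).
w_{25} = 7·2^24 = 117440512.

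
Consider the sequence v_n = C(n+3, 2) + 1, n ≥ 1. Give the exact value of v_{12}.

C(15, 2) = 105, so v_{12} = 106.

106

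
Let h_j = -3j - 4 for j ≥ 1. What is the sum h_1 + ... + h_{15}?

Over j = 1..15: Σj = 120.
Total = (-3)·120 + (-4)·15 = -420.

-420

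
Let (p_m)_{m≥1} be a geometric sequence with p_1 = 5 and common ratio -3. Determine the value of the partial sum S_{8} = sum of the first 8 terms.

p_m = 5·(-3)^(m-1).
S = 5·((-3)^8 - 1)/(-3 - 1) = 5·(6561 - 1)/(-4) = -8200.

-8200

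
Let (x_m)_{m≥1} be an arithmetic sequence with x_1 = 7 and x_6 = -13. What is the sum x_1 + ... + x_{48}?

-4176

Common difference d = (-13 - 7) / (6 - 1) = -4.
x_m = 7 + (m - 1)·(-4).
x_{48} = -181; S = 48·(7 + (-181))/2 = -4176.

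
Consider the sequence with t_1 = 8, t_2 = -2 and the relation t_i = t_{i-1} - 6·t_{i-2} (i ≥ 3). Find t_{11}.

11782

Applying the relation repeatedly:
t_3 = -50;  t_4 = -38;  t_5 = 262;  t_6 = 490;  t_7 = -1082;  t_8 = -4022;  t_9 = 2470;  t_{10} = 26602;  t_{11} = 11782.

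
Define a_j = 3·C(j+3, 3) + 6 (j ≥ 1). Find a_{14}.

C(17, 3) = 680, so a_{14} = 2046.

2046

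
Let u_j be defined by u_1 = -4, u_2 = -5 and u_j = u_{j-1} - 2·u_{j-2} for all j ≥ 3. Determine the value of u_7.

-33

Step forward from the initial values:
u_3 = 3, u_4 = 13, u_5 = 7, u_6 = -19, u_7 = -33.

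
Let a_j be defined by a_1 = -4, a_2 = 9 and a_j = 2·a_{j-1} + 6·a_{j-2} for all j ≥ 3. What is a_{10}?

Step forward from the initial values:
a_3 = -6  a_4 = 42  a_5 = 48  a_6 = 348  a_7 = 984  a_8 = 4056  a_9 = 14016  a_{10} = 52368.

52368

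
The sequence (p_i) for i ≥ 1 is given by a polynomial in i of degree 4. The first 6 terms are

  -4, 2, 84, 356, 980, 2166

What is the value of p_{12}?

1st diffs: 6, 82, 272, 624, 1186.
2nd diffs: 76, 190, 352, 562.
3rd diffs: 114, 162, 210.
4th diffs: 48, 48 (constant).
Newton forward-difference form: p_i = -4 + 6·C(i-1,1) + 76·C(i-1,2) + 114·C(i-1,3) + 48·C(i-1,4).
At i = 12: i-1 = 11, so p_{12} = -4 + 66 + 4180 + 18810 + 15840 = 38892.

38892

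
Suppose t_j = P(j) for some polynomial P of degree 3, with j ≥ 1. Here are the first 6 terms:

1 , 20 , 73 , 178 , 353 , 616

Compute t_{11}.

3881

1st diffs: 19, 53, 105, 175, 263.
2nd diffs: 34, 52, 70, 88.
3rd diffs: 18, 18, 18 (constant).
Newton forward-difference form: t_j = 1 + 19·C(j-1,1) + 34·C(j-1,2) + 18·C(j-1,3).
At j = 11: j-1 = 10, so t_{11} = 1 + 190 + 1530 + 2160 = 3881.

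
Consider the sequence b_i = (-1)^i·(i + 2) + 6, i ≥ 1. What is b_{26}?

(-1)^26 = 1; i + 2 at i=26 is 28; so b_{26} = 34.

34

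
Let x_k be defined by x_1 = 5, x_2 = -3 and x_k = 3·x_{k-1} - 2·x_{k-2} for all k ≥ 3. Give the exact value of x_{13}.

-32755

Compute successive terms:
x_3 = -19, x_4 = -51, x_5 = -115, …, x_{10} = -4083, x_{11} = -8179, x_{12} = -16371, x_{13} = -32755.
(Characteristic roots are 2 and 1.)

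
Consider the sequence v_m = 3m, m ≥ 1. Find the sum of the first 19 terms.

570

Over m = 1..19: Σm = 190.
Total = (3)·190 = 570.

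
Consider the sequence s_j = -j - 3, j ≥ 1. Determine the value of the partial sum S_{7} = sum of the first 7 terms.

Over j = 1..7: Σj = 28.
Total = (-1)·28 + (-3)·7 = -49.

-49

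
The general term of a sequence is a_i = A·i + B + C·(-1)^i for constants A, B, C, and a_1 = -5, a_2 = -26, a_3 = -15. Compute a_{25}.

-125

Plug in i = 1, 2, 3: A + B - C = -5; 2A + B + C = -26; 3A + B - C = -15.
Subtracting the first from the second: A + 2C = -21.
Subtracting the second from the third: A - 2C = 11.
Solving: C = -8, A = -5, then B = -8.
Hence a_{25} = -5·25 + (-8) + (-8)·(-1) = -125.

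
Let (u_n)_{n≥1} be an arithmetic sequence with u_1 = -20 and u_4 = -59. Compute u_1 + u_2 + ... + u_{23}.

-3749

Common difference d = (-59 - (-20)) / (4 - 1) = -13.
u_n = -20 + (n - 1)·(-13).
u_{23} = -306; S = 23·(-20 + (-306))/2 = -3749.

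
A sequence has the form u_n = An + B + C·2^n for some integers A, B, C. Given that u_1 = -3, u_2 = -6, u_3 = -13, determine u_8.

Plug in n = 1, 2, 3: A + B + 2C = -3; 2A + B + 4C = -6; 3A + B + 8C = -13.
Subtracting the first from the second: A + 2C = -3.
Subtracting the second from the third: A + 4C = -7.
Solving: C = -2, A = 1, then B = 0.
Hence u_8 = 1·8 + 0 + (-2)·256 = -504.

-504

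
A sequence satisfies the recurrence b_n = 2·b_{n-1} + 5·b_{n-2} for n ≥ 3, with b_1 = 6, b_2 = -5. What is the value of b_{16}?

87912915

Step forward from the initial values:
b_3 = 20, b_4 = 15, b_5 = 130, …, b_{13} = 2142330, b_{14} = 7387735, b_{15} = 25487120, b_{16} = 87912915.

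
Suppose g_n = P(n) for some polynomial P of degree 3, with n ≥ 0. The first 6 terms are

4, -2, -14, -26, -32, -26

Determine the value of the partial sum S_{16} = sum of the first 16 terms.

1st diffs: -6, -12, -12, -6, 6.
2nd diffs: -6, 0, 6, 12.
3rd diffs: 6, 6, 6 (constant).
Newton forward-difference form: g_n = 4 + (-6)·C(n,1) + (-6)·C(n,2) + 6·C(n,3).
Continuing: …, -2, 46, 124, 238, …, g_{15} = 2014.
Summing n = 0..15 (16 terms) gives 6904.

6904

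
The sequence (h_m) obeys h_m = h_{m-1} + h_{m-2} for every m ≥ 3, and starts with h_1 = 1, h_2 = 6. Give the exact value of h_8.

86

h_3 = 7  h_4 = 13  h_5 = 20  h_6 = 33  h_7 = 53  h_8 = 86.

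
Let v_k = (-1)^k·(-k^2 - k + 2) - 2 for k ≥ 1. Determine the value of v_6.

(-1)^6 = 1; -k^2 - k + 2 at k=6 is -40; so v_6 = -42.

-42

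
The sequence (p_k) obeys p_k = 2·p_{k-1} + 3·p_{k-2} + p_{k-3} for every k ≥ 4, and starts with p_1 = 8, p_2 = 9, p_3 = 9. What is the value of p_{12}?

383462

Compute successive terms:
p_4 = 53;  p_5 = 142;  p_6 = 452;  p_7 = 1383;  p_8 = 4264;  p_9 = 13129;  p_{10} = 40433;  p_{11} = 124517;  p_{12} = 383462.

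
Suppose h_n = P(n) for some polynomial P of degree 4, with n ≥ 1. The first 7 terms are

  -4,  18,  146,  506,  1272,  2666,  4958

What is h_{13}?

58736

1st diffs: 22, 128, 360, 766, 1394, 2292.
2nd diffs: 106, 232, 406, 628, 898.
3rd diffs: 126, 174, 222, 270.
4th diffs: 48, 48, 48 (constant).
Newton forward-difference form: h_n = -4 + 22·C(n-1,1) + 106·C(n-1,2) + 126·C(n-1,3) + 48·C(n-1,4).
At n = 13: n-1 = 12, so h_{13} = -4 + 264 + 6996 + 27720 + 23760 = 58736.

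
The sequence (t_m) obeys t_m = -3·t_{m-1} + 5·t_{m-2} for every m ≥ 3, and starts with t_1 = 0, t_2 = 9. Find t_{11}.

-2804517

Compute successive terms:
t_3 = -27  t_4 = 126  t_5 = -513  t_6 = 2169  t_7 = -9072  t_8 = 38061  t_9 = -159543  t_{10} = 668934  t_{11} = -2804517.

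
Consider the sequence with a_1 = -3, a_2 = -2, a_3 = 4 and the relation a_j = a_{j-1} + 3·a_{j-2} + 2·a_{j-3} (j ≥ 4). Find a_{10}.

Step forward from the initial values:
a_4 = -8, a_5 = 0, a_6 = -16, a_7 = -32, a_8 = -80, a_9 = -208, a_{10} = -512.

-512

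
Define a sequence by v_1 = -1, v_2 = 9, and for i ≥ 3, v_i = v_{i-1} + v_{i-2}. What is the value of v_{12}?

Step forward from the initial values:
v_3 = 8; v_4 = 17; v_5 = 25; v_6 = 42; v_7 = 67; v_8 = 109; v_9 = 176; v_{10} = 285; v_{11} = 461; v_{12} = 746.

746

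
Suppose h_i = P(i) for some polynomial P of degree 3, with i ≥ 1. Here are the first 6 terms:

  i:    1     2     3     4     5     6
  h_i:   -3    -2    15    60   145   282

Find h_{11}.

2167

1st diffs: 1, 17, 45, 85, 137.
2nd diffs: 16, 28, 40, 52.
3rd diffs: 12, 12, 12 (constant).
Newton forward-difference form: h_i = -3 + 1·C(i-1,1) + 16·C(i-1,2) + 12·C(i-1,3).
At i = 11: i-1 = 10, so h_{11} = -3 + 10 + 720 + 1440 = 2167.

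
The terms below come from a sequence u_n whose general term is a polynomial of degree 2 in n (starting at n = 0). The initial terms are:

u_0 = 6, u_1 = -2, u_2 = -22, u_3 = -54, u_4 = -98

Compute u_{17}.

1st diffs: -8, -20, -32, -44.
2nd diffs: -12, -12, -12 (constant).
Newton forward-difference form: u_n = 6 + (-8)·C(n,1) + (-12)·C(n,2).
At n = 17: n = 17, so u_{17} = 6 - 136 - 1632 = -1762.

-1762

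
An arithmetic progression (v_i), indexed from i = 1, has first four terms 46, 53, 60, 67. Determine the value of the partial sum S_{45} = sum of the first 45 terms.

9000

Common difference d = 7.
v_i = 46 + (i - 1)·7.
v_{45} = 354; S = 45·(46 + 354)/2 = 9000.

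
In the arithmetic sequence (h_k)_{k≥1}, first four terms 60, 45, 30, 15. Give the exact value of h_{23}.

-270

Common difference d = -15.
h_k = 60 + (k - 1)·(-15).
h_{23} = 60 + 22·(-15) = -270.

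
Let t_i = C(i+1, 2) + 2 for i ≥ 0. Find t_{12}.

C(13, 2) = 78, so t_{12} = 80.

80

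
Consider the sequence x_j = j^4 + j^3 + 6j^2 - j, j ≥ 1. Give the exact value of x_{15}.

x_{15} = 1·15^4 + 1·15^3 + 6·15^2 - 1·15 = 55335.

55335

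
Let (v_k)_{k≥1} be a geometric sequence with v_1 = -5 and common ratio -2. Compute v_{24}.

v_k = (-5)·(-2)^(k-1).
v_{24} = (-5)·(-2)^23 = 41943040.

41943040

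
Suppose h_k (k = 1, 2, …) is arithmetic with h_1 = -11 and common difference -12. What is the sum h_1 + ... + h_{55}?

-18425

h_k = -11 + (k - 1)·(-12).
h_{55} = -659; S = 55·(-11 + (-659))/2 = -18425.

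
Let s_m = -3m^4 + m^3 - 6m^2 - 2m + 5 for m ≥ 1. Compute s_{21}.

-576865

s_{21} = -3·21^4 + 1·21^3 - 6·21^2 - 2·21 + 5 = -576865.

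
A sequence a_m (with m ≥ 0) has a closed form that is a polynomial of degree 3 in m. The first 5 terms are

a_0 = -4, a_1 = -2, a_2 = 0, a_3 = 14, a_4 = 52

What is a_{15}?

5486

1st diffs: 2, 2, 14, 38.
2nd diffs: 0, 12, 24.
3rd diffs: 12, 12 (constant).
Newton forward-difference form: a_m = -4 + 2·C(m,1) + 12·C(m,3).
At m = 15: m = 15, so a_{15} = -4 + 30 + 5460 = 5486.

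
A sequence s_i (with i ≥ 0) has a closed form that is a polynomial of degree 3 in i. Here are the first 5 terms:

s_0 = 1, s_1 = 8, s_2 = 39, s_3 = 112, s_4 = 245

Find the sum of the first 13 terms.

20293

1st diffs: 7, 31, 73, 133.
2nd diffs: 24, 42, 60.
3rd diffs: 18, 18 (constant).
So s_i = 3i^3 + 3i^2 + i + 1.
Continuing: …, 456, 763, 1184, 1737, …, s_{12} = 5629.
Summing i = 0..12 (13 terms) gives 20293.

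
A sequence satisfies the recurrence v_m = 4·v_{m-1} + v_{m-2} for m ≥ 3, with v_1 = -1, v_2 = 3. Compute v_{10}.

Applying the relation repeatedly:
v_3 = 11;  v_4 = 47;  v_5 = 199;  v_6 = 843;  v_7 = 3571;  v_8 = 15127;  v_9 = 64079;  v_{10} = 271443.

271443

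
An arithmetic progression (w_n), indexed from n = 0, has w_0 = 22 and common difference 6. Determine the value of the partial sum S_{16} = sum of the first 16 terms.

w_n = 22 + (n - 0)·6.
w_{15} = 112; S = 16·(22 + 112)/2 = 1072.

1072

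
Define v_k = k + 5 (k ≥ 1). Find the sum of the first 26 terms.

481

Over k = 1..26: Σk = 351.
Total = (1)·351 + (5)·26 = 481.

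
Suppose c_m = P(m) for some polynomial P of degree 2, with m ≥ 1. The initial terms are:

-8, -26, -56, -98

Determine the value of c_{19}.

-2168

1st diffs: -18, -30, -42.
2nd diffs: -12, -12 (constant).
Newton forward-difference form: c_m = -8 + (-18)·C(m-1,1) + (-12)·C(m-1,2).
At m = 19: m-1 = 18, so c_{19} = -8 - 324 - 1836 = -2168.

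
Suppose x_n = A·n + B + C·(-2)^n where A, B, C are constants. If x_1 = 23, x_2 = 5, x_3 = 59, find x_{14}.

The three given values yield: A + B - 2C = 23; 2A + B + 4C = 5; 3A + B - 8C = 59.
Subtracting the first from the second: A + 6C = -18.
Subtracting the second from the third: A - 12C = 54.
Solving: C = -4, A = 6, then B = 9.
Hence x_{14} = 6·14 + 9 + (-4)·16384 = -65443.

-65443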